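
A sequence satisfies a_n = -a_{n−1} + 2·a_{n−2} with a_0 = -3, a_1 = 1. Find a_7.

169

With companion matrix Q = [[-1, 2], [1, 0]], [a_n, a_{n−1}]ᵀ = Q·[a_{n−1}, a_{n−2}]ᵀ, so [a_7, a_6]ᵀ = Q⁶·[a_1, a_0]ᵀ.
Q⁶ = [[43, -42], [-21, 22]], giving [a_7, a_6]ᵀ = [[169], [-87]].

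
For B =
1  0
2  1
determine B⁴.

B = I + N where N = [[0, 0], [2, 0]] is strictly lower-triangular, so N² = 0.
(I + N)⁴ = I + 4·N = [[1, 0], [8, 1]].

[[1, 0], [8, 1]]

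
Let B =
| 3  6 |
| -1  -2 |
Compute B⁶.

B² = B (a projection; rank 1, trace 1), so B⁶ = B.

[[3, 6], [-1, -2]]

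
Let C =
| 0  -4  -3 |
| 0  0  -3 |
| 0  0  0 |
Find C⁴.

C is strictly triangular, hence nilpotent: C³ = 0, so C⁴ = 0.

[[0, 0, 0], [0, 0, 0], [0, 0, 0]]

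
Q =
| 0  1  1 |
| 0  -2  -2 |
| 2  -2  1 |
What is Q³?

Q² = [[2, -4, -1], [-4, 8, 2], [2, 4, 7]]
Q³ = [[-2, 12, 9], [4, -24, -18], [14, -20, 1]]

[[-2, 12, 9], [4, -24, -18], [14, -20, 1]]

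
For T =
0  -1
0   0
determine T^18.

[[0, 0], [0, 0]]

T is strictly triangular, hence nilpotent: T^2 = 0, so T^18 = 0.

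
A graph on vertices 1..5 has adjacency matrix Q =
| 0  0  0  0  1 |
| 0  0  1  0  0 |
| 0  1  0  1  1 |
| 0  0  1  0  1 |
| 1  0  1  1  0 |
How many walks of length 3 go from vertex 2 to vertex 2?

0

The number of length-3 walks from vertex 2 to vertex 2 is entry (2,2) of Q^3, where Q is the adjacency matrix.
Q^2 = [[1, 0, 1, 1, 0], [0, 1, 0, 1, 1], [1, 0, 3, 1, 1], [1, 1, 1, 2, 1], [0, 1, 1, 1, 3]]
Q^3 = [[0, 1, 1, 1, 3], [1, 0, 3, 1, 1], [1, 3, 2, 4, 5], [1, 1, 4, 2, 4], [3, 1, 5, 4, 2]]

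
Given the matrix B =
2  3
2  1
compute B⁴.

[[154, 153], [102, 103]]

B² = [[10, 9], [6, 7]]
B³ = [[38, 39], [26, 25]]
B⁴ = [[154, 153], [102, 103]]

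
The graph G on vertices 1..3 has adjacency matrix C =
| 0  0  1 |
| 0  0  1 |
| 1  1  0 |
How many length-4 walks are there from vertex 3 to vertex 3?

4

The number of length-4 walks from vertex 3 to vertex 3 is entry (3,3) of C⁴, where C is the adjacency matrix.
C² = [[1, 1, 0], [1, 1, 0], [0, 0, 2]]
C³ = [[0, 0, 2], [0, 0, 2], [2, 2, 0]]
C⁴ = [[2, 2, 0], [2, 2, 0], [0, 0, 4]]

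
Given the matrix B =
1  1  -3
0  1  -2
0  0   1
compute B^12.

[[1, 12, -168], [0, 1, -24], [0, 0, 1]]

B = I + N where N = [[0, 1, -3], [0, 0, -2], [0, 0, 0]] is strictly upper-triangular, so N^3 = 0.
(I + N)^12 = I + 12·N + 66·N^2 = [[1, 12, -168], [0, 1, -24], [0, 0, 1]].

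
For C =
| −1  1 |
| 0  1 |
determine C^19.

[[−1, 1], [0, 1]]

C² = I (check: tr C = 0 and det C = −1), so C^19 = C since 19 is odd.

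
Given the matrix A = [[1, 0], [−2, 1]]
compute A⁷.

A = I + N where N = [[0, 0], [−2, 0]] is strictly lower-triangular, so N² = 0.
(I + N)⁷ = I + 7·N = [[1, 0], [−14, 1]].

[[1, 0], [−14, 1]]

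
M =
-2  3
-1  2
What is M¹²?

[[1, 0], [0, 1]]

M² = I (check: tr M = 0 and det M = -1), so M¹² = I since 12 is even.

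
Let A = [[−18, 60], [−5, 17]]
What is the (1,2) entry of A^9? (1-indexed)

242340

tr A = −1 and det A = −6, so the characteristic polynomial is λ² − (−1)λ + (−6) with roots 2 and −3.
Eigenvectors give P = [[−3, 4], [−1, 1]] with P⁻¹ = [[1, −4], [1, −3]], and A = P·diag(2, −3)·P⁻¹.
Then A^9 = P·diag(512, −19683)·P⁻¹ = [[−1536, −78732], [−512, −19683]] · [[1, −4], [1, −3]] = [[−80268, 242340], [−20195, 61097]].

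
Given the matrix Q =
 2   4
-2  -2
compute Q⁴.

[[16, 0], [0, 16]]

Q² = [[-4, 0], [0, -4]]
Q³ = [[-8, -16], [8, 8]]
Q⁴ = [[16, 0], [0, 16]]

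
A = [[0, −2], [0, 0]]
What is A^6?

[[0, 0], [0, 0]]

A is strictly triangular, hence nilpotent: A^2 = 0, so A^6 = 0.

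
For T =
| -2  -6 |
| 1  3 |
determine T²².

[[-2, -6], [1, 3]]

T² = T (a projection; rank 1, trace 1), so T²² = T.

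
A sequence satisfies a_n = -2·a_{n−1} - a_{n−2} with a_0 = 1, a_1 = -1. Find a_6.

1

With companion matrix A = [[-2, -1], [1, 0]], [a_n, a_{n−1}]ᵀ = A·[a_{n−1}, a_{n−2}]ᵀ, so [a_6, a_5]ᵀ = A⁵·[a_1, a_0]ᵀ.
A⁵ = [[-6, -5], [5, 4]], giving [a_6, a_5]ᵀ = [[1], [-1]].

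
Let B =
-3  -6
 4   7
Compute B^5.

[[-483, -726], [484, 727]]

tr B = 4 and det B = 3, so the characteristic polynomial is λ² − (4)λ + (3) with roots 3 and 1.
Eigenvectors give P = [[-1, 3], [1, -2]] with P⁻¹ = [[2, 3], [1, 1]], and B = P·diag(3, 1)·P⁻¹.
Then B^5 = P·diag(243, 1)·P⁻¹ = [[-243, 3], [243, -2]] · [[2, 3], [1, 1]] = [[-483, -726], [484, 727]].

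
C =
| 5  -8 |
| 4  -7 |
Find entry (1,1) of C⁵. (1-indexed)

tr C = -2 and det C = -3, so the characteristic polynomial is λ² − (-2)λ + (-3) with roots -3 and 1.
Eigenvectors give P = [[1, 2], [1, 1]] with P⁻¹ = [[-1, 2], [1, -1]], and C = P·diag(-3, 1)·P⁻¹.
Then C⁵ = P·diag(-243, 1)·P⁻¹ = [[-243, 2], [-243, 1]] · [[-1, 2], [1, -1]] = [[245, -488], [244, -487]].

245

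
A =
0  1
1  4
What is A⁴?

A² = [[1, 4], [4, 17]]
A³ = [[4, 17], [17, 72]]
A⁴ = [[17, 72], [72, 305]]

[[17, 72], [72, 305]]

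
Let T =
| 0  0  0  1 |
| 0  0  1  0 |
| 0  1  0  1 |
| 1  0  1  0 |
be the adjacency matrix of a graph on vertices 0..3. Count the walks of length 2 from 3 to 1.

1

The number of length-2 walks from vertex 3 to vertex 1 is entry (3,1) of T², where T is the adjacency matrix.
T² = [[1, 0, 1, 0], [0, 1, 0, 1], [1, 0, 2, 0], [0, 1, 0, 2]]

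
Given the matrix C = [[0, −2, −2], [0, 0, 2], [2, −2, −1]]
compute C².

[[−4, 4, −2], [4, −4, −2], [−2, −2, −7]]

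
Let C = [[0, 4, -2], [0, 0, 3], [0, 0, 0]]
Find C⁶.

C is strictly triangular, hence nilpotent: C³ = 0, so C⁶ = 0.

[[0, 0, 0], [0, 0, 0], [0, 0, 0]]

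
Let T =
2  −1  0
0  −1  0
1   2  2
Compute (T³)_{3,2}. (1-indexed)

3

T² = [[4, −1, 0], [0, 1, 0], [4, 1, 4]]
T³ = [[8, −3, 0], [0, −1, 0], [12, 3, 8]]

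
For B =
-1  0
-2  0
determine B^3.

[[-1, 0], [-2, 0]]

B^2 = [[1, 0], [2, 0]]
B^3 = [[-1, 0], [-2, 0]]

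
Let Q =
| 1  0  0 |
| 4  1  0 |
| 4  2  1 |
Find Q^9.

[[1, 0, 0], [36, 1, 0], [324, 18, 1]]

Q = I + N where N = [[0, 0, 0], [4, 0, 0], [4, 2, 0]] is strictly lower-triangular, so N^3 = 0.
(I + N)^9 = I + 9·N + 36·N^2 = [[1, 0, 0], [36, 1, 0], [324, 18, 1]].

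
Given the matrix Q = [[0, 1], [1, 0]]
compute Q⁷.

[[0, 1], [1, 0]]

Q² = I (check: tr Q = 0 and det Q = -1), so Q⁷ = Q since 7 is odd.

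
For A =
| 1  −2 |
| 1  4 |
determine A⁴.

[[−49, −130], [65, 146]]

tr A = 5 and det A = 6, so the characteristic polynomial is λ² − (5)λ + (6) with roots 2 and 3.
Eigenvectors give P = [[−2, 1], [1, −1]] with P⁻¹ = [[−1, −1], [−1, −2]], and A = P·diag(2, 3)·P⁻¹.
Then A⁴ = P·diag(16, 81)·P⁻¹ = [[−32, 81], [16, −81]] · [[−1, −1], [−1, −2]] = [[−49, −130], [65, 146]].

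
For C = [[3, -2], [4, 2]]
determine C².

[[1, -10], [20, -4]]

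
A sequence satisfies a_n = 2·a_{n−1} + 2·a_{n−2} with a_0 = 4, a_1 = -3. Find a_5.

With companion matrix C = [[2, 2], [1, 0]], [a_n, a_{n−1}]ᵀ = C·[a_{n−1}, a_{n−2}]ᵀ, so [a_5, a_4]ᵀ = C⁴·[a_1, a_0]ᵀ.
C⁴ = [[44, 32], [16, 12]], giving [a_5, a_4]ᵀ = [[-4], [0]].

-4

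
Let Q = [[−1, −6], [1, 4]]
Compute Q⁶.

tr Q = 3 and det Q = 2, so the characteristic polynomial is λ² − (3)λ + (2) with roots 2 and 1.
Eigenvectors give P = [[2, −3], [−1, 1]] with P⁻¹ = [[−1, −3], [−1, −2]], and Q = P·diag(2, 1)·P⁻¹.
Then Q⁶ = P·diag(64, 1)·P⁻¹ = [[128, −3], [−64, 1]] · [[−1, −3], [−1, −2]] = [[−125, −378], [63, 190]].

[[−125, −378], [63, 190]]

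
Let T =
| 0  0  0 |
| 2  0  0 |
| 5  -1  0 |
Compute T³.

T is strictly triangular, hence nilpotent: T³ = 0, so T³ = 0.

[[0, 0, 0], [0, 0, 0], [0, 0, 0]]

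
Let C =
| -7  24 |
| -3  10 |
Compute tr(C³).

9

tr C = 3 and det C = 2, so the characteristic polynomial is λ² − (3)λ + (2) with roots 1 and 2.
Eigenvectors give P = [[-3, 8], [-1, 3]] with P⁻¹ = [[-3, 8], [-1, 3]], and C = P·diag(1, 2)·P⁻¹.
Then C³ = P·diag(1, 8)·P⁻¹ = [[-3, 64], [-1, 24]] · [[-3, 8], [-1, 3]] = [[-55, 168], [-21, 64]].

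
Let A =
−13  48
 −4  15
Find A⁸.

[[−19679, 78720], [−6560, 26241]]

tr A = 2 and det A = −3, so the characteristic polynomial is λ² − (2)λ + (−3) with roots 3 and −1.
Eigenvectors give P = [[3, −4], [1, −1]] with P⁻¹ = [[−1, 4], [−1, 3]], and A = P·diag(3, −1)·P⁻¹.
Then A⁸ = P·diag(6561, 1)·P⁻¹ = [[19683, −4], [6561, −1]] · [[−1, 4], [−1, 3]] = [[−19679, 78720], [−6560, 26241]].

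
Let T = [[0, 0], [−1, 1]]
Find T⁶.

[[0, 0], [−1, 1]]

T² = T (a projection; rank 1, trace 1), so T⁶ = T.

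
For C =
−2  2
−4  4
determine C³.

C² = [[−4, 4], [−8, 8]]
C³ = [[−8, 8], [−16, 16]]

[[−8, 8], [−16, 16]]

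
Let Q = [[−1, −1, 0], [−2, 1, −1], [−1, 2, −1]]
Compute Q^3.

[[−4, −1, −1], [−3, 0, −1], [1, 1, 0]]

Q^2 = [[3, 0, 1], [1, 1, 0], [−2, 1, −1]]
Q^3 = [[−4, −1, −1], [−3, 0, −1], [1, 1, 0]]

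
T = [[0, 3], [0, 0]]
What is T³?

T is strictly triangular, hence nilpotent: T² = 0, so T³ = 0.

[[0, 0], [0, 0]]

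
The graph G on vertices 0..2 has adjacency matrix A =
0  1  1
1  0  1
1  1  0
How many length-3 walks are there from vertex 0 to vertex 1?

The number of length-3 walks from vertex 0 to vertex 1 is entry (0,1) of A^3, where A is the adjacency matrix.
A^2 = [[2, 1, 1], [1, 2, 1], [1, 1, 2]]
A^3 = [[2, 3, 3], [3, 2, 3], [3, 3, 2]]

3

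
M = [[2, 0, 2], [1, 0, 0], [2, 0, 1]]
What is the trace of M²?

13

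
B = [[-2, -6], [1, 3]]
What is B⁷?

[[-2, -6], [1, 3]]

B² = B (a projection; rank 1, trace 1), so B⁷ = B.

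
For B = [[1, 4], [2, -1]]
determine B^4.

[[81, 0], [0, 81]]

B^2 = [[9, 0], [0, 9]]
B^3 = [[9, 36], [18, -9]]
B^4 = [[81, 0], [0, 81]]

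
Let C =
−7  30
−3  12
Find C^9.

tr C = 5 and det C = 6, so the characteristic polynomial is λ² − (5)λ + (6) with roots 2 and 3.
Eigenvectors give P = [[10, 3], [3, 1]] with P⁻¹ = [[1, −3], [−3, 10]], and C = P·diag(2, 3)·P⁻¹.
Then C^9 = P·diag(512, 19683)·P⁻¹ = [[5120, 59049], [1536, 19683]] · [[1, −3], [−3, 10]] = [[−172027, 575130], [−57513, 192222]].

[[−172027, 575130], [−57513, 192222]]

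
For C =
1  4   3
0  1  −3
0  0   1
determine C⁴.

C = I + N where N = [[0, 4, 3], [0, 0, −3], [0, 0, 0]] is strictly upper-triangular, so N³ = 0.
(I + N)⁴ = I + 4·N + 6·N² = [[1, 16, −60], [0, 1, −12], [0, 0, 1]].

[[1, 16, −60], [0, 1, −12], [0, 0, 1]]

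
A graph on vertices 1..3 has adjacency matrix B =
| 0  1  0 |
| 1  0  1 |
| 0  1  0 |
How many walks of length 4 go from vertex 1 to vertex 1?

The number of length-4 walks from vertex 1 to vertex 1 is entry (1,1) of B⁴, where B is the adjacency matrix.
B² = [[1, 0, 1], [0, 2, 0], [1, 0, 1]]
B³ = [[0, 2, 0], [2, 0, 2], [0, 2, 0]]
B⁴ = [[2, 0, 2], [0, 4, 0], [2, 0, 2]]

2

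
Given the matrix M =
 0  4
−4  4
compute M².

[[−16, 16], [−16, 0]]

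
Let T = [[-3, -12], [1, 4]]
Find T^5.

T² = T (a projection; rank 1, trace 1), so T^5 = T.

[[-3, -12], [1, 4]]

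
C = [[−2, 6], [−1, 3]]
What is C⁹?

C² = C (a projection; rank 1, trace 1), so C⁹ = C.

[[−2, 6], [−1, 3]]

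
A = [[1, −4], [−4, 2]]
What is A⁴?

[[433, −444], [−444, 544]]

A² = [[17, −12], [−12, 20]]
A³ = [[65, −92], [−92, 88]]
A⁴ = [[433, −444], [−444, 544]]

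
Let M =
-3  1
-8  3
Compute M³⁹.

[[-3, 1], [-8, 3]]

M² = I (check: tr M = 0 and det M = -1), so M³⁹ = M since 39 is odd.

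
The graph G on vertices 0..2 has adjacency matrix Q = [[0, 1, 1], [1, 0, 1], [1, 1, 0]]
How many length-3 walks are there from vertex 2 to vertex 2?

The number of length-3 walks from vertex 2 to vertex 2 is entry (2,2) of Q³, where Q is the adjacency matrix.
Q² = [[2, 1, 1], [1, 2, 1], [1, 1, 2]]
Q³ = [[2, 3, 3], [3, 2, 3], [3, 3, 2]]

2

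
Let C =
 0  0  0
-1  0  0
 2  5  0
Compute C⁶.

[[0, 0, 0], [0, 0, 0], [0, 0, 0]]

C is strictly triangular, hence nilpotent: C³ = 0, so C⁶ = 0.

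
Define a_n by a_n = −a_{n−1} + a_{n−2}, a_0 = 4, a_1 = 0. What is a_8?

With companion matrix T = [[−1, 1], [1, 0]], [a_n, a_{n−1}]ᵀ = T·[a_{n−1}, a_{n−2}]ᵀ, so [a_8, a_7]ᵀ = T^7·[a_1, a_0]ᵀ.
T^7 = [[−21, 13], [13, −8]], giving [a_8, a_7]ᵀ = [[52], [−32]].

52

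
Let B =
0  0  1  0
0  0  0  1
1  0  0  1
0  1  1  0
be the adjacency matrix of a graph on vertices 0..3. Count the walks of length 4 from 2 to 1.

The number of length-4 walks from vertex 2 to vertex 1 is entry (2,1) of B⁴, where B is the adjacency matrix.
B² = [[1, 0, 0, 1], [0, 1, 1, 0], [0, 1, 2, 0], [1, 0, 0, 2]]
B³ = [[0, 1, 2, 0], [1, 0, 0, 2], [2, 0, 0, 3], [0, 2, 3, 0]]
B⁴ = [[2, 0, 0, 3], [0, 2, 3, 0], [0, 3, 5, 0], [3, 0, 0, 5]]

3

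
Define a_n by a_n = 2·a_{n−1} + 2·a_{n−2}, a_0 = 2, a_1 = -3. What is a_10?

With companion matrix T = [[2, 2], [1, 0]], [a_n, a_{n−1}]ᵀ = T·[a_{n−1}, a_{n−2}]ᵀ, so [a_10, a_9]ᵀ = T^9·[a_1, a_0]ᵀ.
T^9 = [[6688, 4896], [2448, 1792]], giving [a_10, a_9]ᵀ = [[-10272], [-3760]].

-10272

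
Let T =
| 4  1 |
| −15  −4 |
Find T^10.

[[1, 0], [0, 1]]

T² = I (check: tr T = 0 and det T = −1), so T^10 = I since 10 is even.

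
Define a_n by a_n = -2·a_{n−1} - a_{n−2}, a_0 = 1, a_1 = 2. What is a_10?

With companion matrix M = [[-2, -1], [1, 0]], [a_n, a_{n−1}]ᵀ = M·[a_{n−1}, a_{n−2}]ᵀ, so [a_10, a_9]ᵀ = M⁹·[a_1, a_0]ᵀ.
M⁹ = [[-10, -9], [9, 8]], giving [a_10, a_9]ᵀ = [[-29], [26]].

-29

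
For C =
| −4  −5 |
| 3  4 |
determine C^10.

C² = I (check: tr C = 0 and det C = −1), so C^10 = I since 10 is even.

[[1, 0], [0, 1]]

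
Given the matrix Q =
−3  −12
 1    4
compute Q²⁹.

[[−3, −12], [1, 4]]

Q² = Q (a projection; rank 1, trace 1), so Q²⁹ = Q.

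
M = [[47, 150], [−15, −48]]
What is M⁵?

tr M = −1 and det M = −6, so the characteristic polynomial is λ² − (−1)λ + (−6) with roots −3 and 2.
Eigenvectors give P = [[−3, 10], [1, −3]] with P⁻¹ = [[3, 10], [1, 3]], and M = P·diag(−3, 2)·P⁻¹.
Then M⁵ = P·diag(−243, 32)·P⁻¹ = [[729, 320], [−243, −96]] · [[3, 10], [1, 3]] = [[2507, 8250], [−825, −2718]].

[[2507, 8250], [−825, −2718]]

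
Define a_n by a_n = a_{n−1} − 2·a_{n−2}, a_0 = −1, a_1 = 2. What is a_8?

With companion matrix T = [[1, −2], [1, 0]], [a_n, a_{n−1}]ᵀ = T·[a_{n−1}, a_{n−2}]ᵀ, so [a_8, a_7]ᵀ = T⁷·[a_1, a_0]ᵀ.
T⁷ = [[−3, −14], [7, −10]], giving [a_8, a_7]ᵀ = [[8], [24]].

8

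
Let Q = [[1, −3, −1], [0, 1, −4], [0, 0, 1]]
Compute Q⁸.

Q = I + N where N = [[0, −3, −1], [0, 0, −4], [0, 0, 0]] is strictly upper-triangular, so N³ = 0.
(I + N)⁸ = I + 8·N + 28·N² = [[1, −24, 328], [0, 1, −32], [0, 0, 1]].

[[1, −24, 328], [0, 1, −32], [0, 0, 1]]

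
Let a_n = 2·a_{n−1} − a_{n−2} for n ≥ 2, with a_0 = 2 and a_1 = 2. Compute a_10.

With companion matrix T = [[2, −1], [1, 0]], [a_n, a_{n−1}]ᵀ = T·[a_{n−1}, a_{n−2}]ᵀ, so [a_10, a_9]ᵀ = T⁹·[a_1, a_0]ᵀ.
T⁹ = [[10, −9], [9, −8]], giving [a_10, a_9]ᵀ = [[2], [2]].

2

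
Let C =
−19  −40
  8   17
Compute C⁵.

[[−1219, −2440], [488, 977]]

tr C = −2 and det C = −3, so the characteristic polynomial is λ² − (−2)λ + (−3) with roots −3 and 1.
Eigenvectors give P = [[5, −2], [−2, 1]] with P⁻¹ = [[1, 2], [2, 5]], and C = P·diag(−3, 1)·P⁻¹.
Then C⁵ = P·diag(−243, 1)·P⁻¹ = [[−1215, −2], [486, 1]] · [[1, 2], [2, 5]] = [[−1219, −2440], [488, 977]].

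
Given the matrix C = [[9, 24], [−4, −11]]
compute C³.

[[57, 168], [−28, −83]]

tr C = −2 and det C = −3, so the characteristic polynomial is λ² − (−2)λ + (−3) with roots −3 and 1.
Eigenvectors give P = [[2, −3], [−1, 1]] with P⁻¹ = [[−1, −3], [−1, −2]], and C = P·diag(−3, 1)·P⁻¹.
Then C³ = P·diag(−27, 1)·P⁻¹ = [[−54, −3], [27, 1]] · [[−1, −3], [−1, −2]] = [[57, 168], [−28, −83]].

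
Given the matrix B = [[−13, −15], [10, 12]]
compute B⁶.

tr B = −1 and det B = −6, so the characteristic polynomial is λ² − (−1)λ + (−6) with roots 2 and −3.
Eigenvectors give P = [[−1, 3], [1, −2]] with P⁻¹ = [[2, 3], [1, 1]], and B = P·diag(2, −3)·P⁻¹.
Then B⁶ = P·diag(64, 729)·P⁻¹ = [[−64, 2187], [64, −1458]] · [[2, 3], [1, 1]] = [[2059, 1995], [−1330, −1266]].

[[2059, 1995], [−1330, −1266]]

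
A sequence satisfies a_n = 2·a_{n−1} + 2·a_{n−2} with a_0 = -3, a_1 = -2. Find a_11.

With companion matrix Q = [[2, 2], [1, 0]], [a_n, a_{n−1}]ᵀ = Q·[a_{n−1}, a_{n−2}]ᵀ, so [a_11, a_10]ᵀ = Q^10·[a_1, a_0]ᵀ.
Q^10 = [[18272, 13376], [6688, 4896]], giving [a_11, a_10]ᵀ = [[-76672], [-28064]].

-76672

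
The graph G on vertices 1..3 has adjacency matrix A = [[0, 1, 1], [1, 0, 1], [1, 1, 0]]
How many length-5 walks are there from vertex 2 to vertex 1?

The number of length-5 walks from vertex 2 to vertex 1 is entry (2,1) of A⁵, where A is the adjacency matrix.
A² = [[2, 1, 1], [1, 2, 1], [1, 1, 2]]
A³ = [[2, 3, 3], [3, 2, 3], [3, 3, 2]]
A⁴ = [[6, 5, 5], [5, 6, 5], [5, 5, 6]]
A⁵ = [[10, 11, 11], [11, 10, 11], [11, 11, 10]]

11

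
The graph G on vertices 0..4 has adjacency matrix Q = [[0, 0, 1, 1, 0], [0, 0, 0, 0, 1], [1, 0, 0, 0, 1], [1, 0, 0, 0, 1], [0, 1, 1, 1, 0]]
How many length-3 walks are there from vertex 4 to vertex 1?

3

The number of length-3 walks from vertex 4 to vertex 1 is entry (4,1) of Q³, where Q is the adjacency matrix.
Q² = [[2, 0, 0, 0, 2], [0, 1, 1, 1, 0], [0, 1, 2, 2, 0], [0, 1, 2, 2, 0], [2, 0, 0, 0, 3]]
Q³ = [[0, 2, 4, 4, 0], [2, 0, 0, 0, 3], [4, 0, 0, 0, 5], [4, 0, 0, 0, 5], [0, 3, 5, 5, 0]]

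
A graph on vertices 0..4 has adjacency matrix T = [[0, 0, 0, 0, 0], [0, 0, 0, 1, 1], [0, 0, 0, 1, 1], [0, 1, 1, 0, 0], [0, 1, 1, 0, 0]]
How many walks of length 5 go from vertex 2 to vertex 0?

0

The number of length-5 walks from vertex 2 to vertex 0 is entry (2,0) of T⁵, where T is the adjacency matrix.
T² = [[0, 0, 0, 0, 0], [0, 2, 2, 0, 0], [0, 2, 2, 0, 0], [0, 0, 0, 2, 2], [0, 0, 0, 2, 2]]
T³ = [[0, 0, 0, 0, 0], [0, 0, 0, 4, 4], [0, 0, 0, 4, 4], [0, 4, 4, 0, 0], [0, 4, 4, 0, 0]]
T⁴ = [[0, 0, 0, 0, 0], [0, 8, 8, 0, 0], [0, 8, 8, 0, 0], [0, 0, 0, 8, 8], [0, 0, 0, 8, 8]]
T⁵ = [[0, 0, 0, 0, 0], [0, 0, 0, 16, 16], [0, 0, 0, 16, 16], [0, 16, 16, 0, 0], [0, 16, 16, 0, 0]]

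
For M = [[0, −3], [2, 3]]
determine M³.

[[−18, −9], [6, −9]]

M² = [[−6, −9], [6, 3]]
M³ = [[−18, −9], [6, −9]]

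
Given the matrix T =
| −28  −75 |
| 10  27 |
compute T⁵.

[[−1618, −4125], [550, 1407]]

tr T = −1 and det T = −6, so the characteristic polynomial is λ² − (−1)λ + (−6) with roots −3 and 2.
Eigenvectors give P = [[−3, −5], [1, 2]] with P⁻¹ = [[−2, −5], [1, 3]], and T = P·diag(−3, 2)·P⁻¹.
Then T⁵ = P·diag(−243, 32)·P⁻¹ = [[729, −160], [−243, 64]] · [[−2, −5], [1, 3]] = [[−1618, −4125], [550, 1407]].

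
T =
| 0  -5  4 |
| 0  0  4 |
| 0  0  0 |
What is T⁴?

[[0, 0, 0], [0, 0, 0], [0, 0, 0]]

T is strictly triangular, hence nilpotent: T³ = 0, so T⁴ = 0.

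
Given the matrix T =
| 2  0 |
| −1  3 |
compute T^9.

tr T = 5 and det T = 6, so the characteristic polynomial is λ² − (5)λ + (6) with roots 3 and 2.
Eigenvectors give P = [[0, 1], [−1, 1]] with P⁻¹ = [[1, −1], [1, 0]], and T = P·diag(3, 2)·P⁻¹.
Then T^9 = P·diag(19683, 512)·P⁻¹ = [[0, 512], [−19683, 512]] · [[1, −1], [1, 0]] = [[512, 0], [−19171, 19683]].

[[512, 0], [−19171, 19683]]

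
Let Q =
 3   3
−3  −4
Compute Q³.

Q² = [[0, −3], [3, 7]]
Q³ = [[9, 12], [−12, −19]]

[[9, 12], [−12, −19]]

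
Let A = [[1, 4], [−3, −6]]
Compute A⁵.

[[601, 844], [−633, −876]]

tr A = −5 and det A = 6, so the characteristic polynomial is λ² − (−5)λ + (6) with roots −3 and −2.
Eigenvectors give P = [[−1, −4], [1, 3]] with P⁻¹ = [[3, 4], [−1, −1]], and A = P·diag(−3, −2)·P⁻¹.
Then A⁵ = P·diag(−243, −32)·P⁻¹ = [[243, 128], [−243, −96]] · [[3, 4], [−1, −1]] = [[601, 844], [−633, −876]].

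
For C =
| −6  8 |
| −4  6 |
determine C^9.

tr C = 0 and det C = −4, so the characteristic polynomial is λ² − (0)λ + (−4) with roots −2 and 2.
Eigenvectors give P = [[2, 1], [1, 1]] with P⁻¹ = [[1, −1], [−1, 2]], and C = P·diag(−2, 2)·P⁻¹.
Then C^9 = P·diag(−512, 512)·P⁻¹ = [[−1024, 512], [−512, 512]] · [[1, −1], [−1, 2]] = [[−1536, 2048], [−1024, 1536]].

[[−1536, 2048], [−1024, 1536]]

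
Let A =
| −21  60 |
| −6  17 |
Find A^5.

[[−2421, 7260], [−726, 2177]]

tr A = −4 and det A = 3, so the characteristic polynomial is λ² − (−4)λ + (3) with roots −1 and −3.
Eigenvectors give P = [[3, 10], [1, 3]] with P⁻¹ = [[−3, 10], [1, −3]], and A = P·diag(−1, −3)·P⁻¹.
Then A^5 = P·diag(−1, −243)·P⁻¹ = [[−3, −2430], [−1, −729]] · [[−3, 10], [1, −3]] = [[−2421, 7260], [−726, 2177]].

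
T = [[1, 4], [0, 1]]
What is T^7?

T = I + N where N = [[0, 4], [0, 0]] is strictly upper-triangular, so N^2 = 0.
(I + N)^7 = I + 7·N = [[1, 28], [0, 1]].

[[1, 28], [0, 1]]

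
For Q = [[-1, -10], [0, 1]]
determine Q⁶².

[[1, 0], [0, 1]]

Q² = I (check: tr Q = 0 and det Q = -1), so Q⁶² = I since 62 is even.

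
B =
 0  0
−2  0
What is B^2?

[[0, 0], [0, 0]]

B is strictly triangular, hence nilpotent: B^2 = 0, so B^2 = 0.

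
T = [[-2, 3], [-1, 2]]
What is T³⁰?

[[1, 0], [0, 1]]

T² = I (check: tr T = 0 and det T = -1), so T³⁰ = I since 30 is even.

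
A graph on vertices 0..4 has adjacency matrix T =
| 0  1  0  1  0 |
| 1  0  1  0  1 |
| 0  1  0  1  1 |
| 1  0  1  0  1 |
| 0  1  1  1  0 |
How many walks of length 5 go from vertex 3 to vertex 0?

40

The number of length-5 walks from vertex 3 to vertex 0 is entry (3,0) of T⁵, where T is the adjacency matrix.
T² = [[2, 0, 2, 0, 2], [0, 3, 1, 3, 1], [2, 1, 3, 1, 2], [0, 3, 1, 3, 1], [2, 1, 2, 1, 3]]
T³ = [[0, 6, 2, 6, 2], [6, 2, 7, 2, 7], [2, 7, 4, 7, 5], [6, 2, 7, 2, 7], [2, 7, 5, 7, 4]]
T⁴ = [[12, 4, 14, 4, 14], [4, 20, 11, 20, 11], [14, 11, 19, 11, 18], [4, 20, 11, 20, 11], [14, 11, 18, 11, 19]]
T⁵ = [[8, 40, 22, 40, 22], [40, 26, 51, 26, 51], [22, 51, 40, 51, 41], [40, 26, 51, 26, 51], [22, 51, 41, 51, 40]]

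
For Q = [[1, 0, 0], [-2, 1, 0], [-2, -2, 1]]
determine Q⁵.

Q = I + N where N = [[0, 0, 0], [-2, 0, 0], [-2, -2, 0]] is strictly lower-triangular, so N³ = 0.
(I + N)⁵ = I + 5·N + 10·N² = [[1, 0, 0], [-10, 1, 0], [30, -10, 1]].

[[1, 0, 0], [-10, 1, 0], [30, -10, 1]]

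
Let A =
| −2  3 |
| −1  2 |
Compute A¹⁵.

[[−2, 3], [−1, 2]]

A² = I (check: tr A = 0 and det A = −1), so A¹⁵ = A since 15 is odd.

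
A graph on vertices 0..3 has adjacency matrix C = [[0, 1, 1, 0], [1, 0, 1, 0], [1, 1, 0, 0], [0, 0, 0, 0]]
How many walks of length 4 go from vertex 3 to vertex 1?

The number of length-4 walks from vertex 3 to vertex 1 is entry (3,1) of C⁴, where C is the adjacency matrix.
C² = [[2, 1, 1, 0], [1, 2, 1, 0], [1, 1, 2, 0], [0, 0, 0, 0]]
C³ = [[2, 3, 3, 0], [3, 2, 3, 0], [3, 3, 2, 0], [0, 0, 0, 0]]
C⁴ = [[6, 5, 5, 0], [5, 6, 5, 0], [5, 5, 6, 0], [0, 0, 0, 0]]

0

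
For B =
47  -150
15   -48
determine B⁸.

[[-56489, 189150], [-18915, 63306]]

tr B = -1 and det B = -6, so the characteristic polynomial is λ² − (-1)λ + (-6) with roots -3 and 2.
Eigenvectors give P = [[3, 10], [1, 3]] with P⁻¹ = [[-3, 10], [1, -3]], and B = P·diag(-3, 2)·P⁻¹.
Then B⁸ = P·diag(6561, 256)·P⁻¹ = [[19683, 2560], [6561, 768]] · [[-3, 10], [1, -3]] = [[-56489, 189150], [-18915, 63306]].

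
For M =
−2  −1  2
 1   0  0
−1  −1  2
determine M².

[[1, 0, 0], [−2, −1, 2], [−1, −1, 2]]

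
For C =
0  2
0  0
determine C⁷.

C is strictly triangular, hence nilpotent: C² = 0, so C⁷ = 0.

[[0, 0], [0, 0]]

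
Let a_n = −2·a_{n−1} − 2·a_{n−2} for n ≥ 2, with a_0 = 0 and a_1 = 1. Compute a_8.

0

With companion matrix Q = [[−2, −2], [1, 0]], [a_n, a_{n−1}]ᵀ = Q·[a_{n−1}, a_{n−2}]ᵀ, so [a_8, a_7]ᵀ = Q⁷·[a_1, a_0]ᵀ.
Q⁷ = [[0, 16], [−8, −16]], giving [a_8, a_7]ᵀ = [[0], [−8]].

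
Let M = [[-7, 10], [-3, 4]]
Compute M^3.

[[-43, 70], [-21, 34]]

tr M = -3 and det M = 2, so the characteristic polynomial is λ² − (-3)λ + (2) with roots -2 and -1.
Eigenvectors give P = [[-2, 5], [-1, 3]] with P⁻¹ = [[-3, 5], [-1, 2]], and M = P·diag(-2, -1)·P⁻¹.
Then M^3 = P·diag(-8, -1)·P⁻¹ = [[16, -5], [8, -3]] · [[-3, 5], [-1, 2]] = [[-43, 70], [-21, 34]].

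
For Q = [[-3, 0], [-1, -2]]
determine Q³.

[[-27, 0], [-19, -8]]

Q² = [[9, 0], [5, 4]]
Q³ = [[-27, 0], [-19, -8]]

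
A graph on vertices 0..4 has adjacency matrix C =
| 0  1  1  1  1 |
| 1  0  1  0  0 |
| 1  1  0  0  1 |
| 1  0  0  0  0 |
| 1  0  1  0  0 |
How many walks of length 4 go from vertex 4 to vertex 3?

6

The number of length-4 walks from vertex 4 to vertex 3 is entry (4,3) of C⁴, where C is the adjacency matrix.
C² = [[4, 1, 2, 0, 1], [1, 2, 1, 1, 2], [2, 1, 3, 1, 1], [0, 1, 1, 1, 1], [1, 2, 1, 1, 2]]
C³ = [[4, 6, 6, 4, 6], [6, 2, 5, 1, 2], [6, 5, 4, 2, 5], [4, 1, 2, 0, 1], [6, 2, 5, 1, 2]]
C⁴ = [[22, 10, 16, 4, 10], [10, 11, 10, 6, 11], [16, 10, 16, 6, 10], [4, 6, 6, 4, 6], [10, 11, 10, 6, 11]]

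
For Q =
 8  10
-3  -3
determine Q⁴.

tr Q = 5 and det Q = 6, so the characteristic polynomial is λ² − (5)λ + (6) with roots 3 and 2.
Eigenvectors give P = [[2, 5], [-1, -3]] with P⁻¹ = [[3, 5], [-1, -2]], and Q = P·diag(3, 2)·P⁻¹.
Then Q⁴ = P·diag(81, 16)·P⁻¹ = [[162, 80], [-81, -48]] · [[3, 5], [-1, -2]] = [[406, 650], [-195, -309]].

[[406, 650], [-195, -309]]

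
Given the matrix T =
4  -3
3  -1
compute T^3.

T^2 = [[7, -9], [9, -8]]
T^3 = [[1, -12], [12, -19]]

[[1, -12], [12, -19]]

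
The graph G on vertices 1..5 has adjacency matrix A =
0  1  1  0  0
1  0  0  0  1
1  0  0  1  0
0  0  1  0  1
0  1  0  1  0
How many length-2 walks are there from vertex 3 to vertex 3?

The number of length-2 walks from vertex 3 to vertex 3 is entry (3,3) of A², where A is the adjacency matrix.
A² = [[2, 0, 0, 1, 1], [0, 2, 1, 1, 0], [0, 1, 2, 0, 1], [1, 1, 0, 2, 0], [1, 0, 1, 0, 2]]

2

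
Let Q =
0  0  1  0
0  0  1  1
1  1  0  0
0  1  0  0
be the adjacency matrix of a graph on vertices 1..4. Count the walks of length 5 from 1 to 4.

The number of length-5 walks from vertex 1 to vertex 4 is entry (1,4) of Q^5, where Q is the adjacency matrix.
Q^2 = [[1, 1, 0, 0], [1, 2, 0, 0], [0, 0, 2, 1], [0, 0, 1, 1]]
Q^3 = [[0, 0, 2, 1], [0, 0, 3, 2], [2, 3, 0, 0], [1, 2, 0, 0]]
Q^4 = [[2, 3, 0, 0], [3, 5, 0, 0], [0, 0, 5, 3], [0, 0, 3, 2]]
Q^5 = [[0, 0, 5, 3], [0, 0, 8, 5], [5, 8, 0, 0], [3, 5, 0, 0]]

3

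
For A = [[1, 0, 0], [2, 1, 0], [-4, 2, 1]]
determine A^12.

A = I + N where N = [[0, 0, 0], [2, 0, 0], [-4, 2, 0]] is strictly lower-triangular, so N^3 = 0.
(I + N)^12 = I + 12·N + 66·N^2 = [[1, 0, 0], [24, 1, 0], [216, 24, 1]].

[[1, 0, 0], [24, 1, 0], [216, 24, 1]]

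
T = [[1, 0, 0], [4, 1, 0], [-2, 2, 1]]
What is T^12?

[[1, 0, 0], [48, 1, 0], [504, 24, 1]]

T = I + N where N = [[0, 0, 0], [4, 0, 0], [-2, 2, 0]] is strictly lower-triangular, so N^3 = 0.
(I + N)^12 = I + 12·N + 66·N^2 = [[1, 0, 0], [48, 1, 0], [504, 24, 1]].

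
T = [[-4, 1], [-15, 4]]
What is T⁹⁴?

T² = I (check: tr T = 0 and det T = -1), so T⁹⁴ = I since 94 is even.

[[1, 0], [0, 1]]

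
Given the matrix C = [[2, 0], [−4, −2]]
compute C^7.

[[128, 0], [−256, −128]]

tr C = 0 and det C = −4, so the characteristic polynomial is λ² − (0)λ + (−4) with roots −2 and 2.
Eigenvectors give P = [[0, −1], [1, 1]] with P⁻¹ = [[1, 1], [−1, 0]], and C = P·diag(−2, 2)·P⁻¹.
Then C^7 = P·diag(−128, 128)·P⁻¹ = [[0, −128], [−128, 128]] · [[1, 1], [−1, 0]] = [[128, 0], [−256, −128]].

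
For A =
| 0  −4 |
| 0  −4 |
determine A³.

A² = [[0, 16], [0, 16]]
A³ = [[0, −64], [0, −64]]

[[0, −64], [0, −64]]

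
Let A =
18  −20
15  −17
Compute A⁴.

[[276, −260], [195, −179]]

tr A = 1 and det A = −6, so the characteristic polynomial is λ² − (1)λ + (−6) with roots 3 and −2.
Eigenvectors give P = [[4, 1], [3, 1]] with P⁻¹ = [[1, −1], [−3, 4]], and A = P·diag(3, −2)·P⁻¹.
Then A⁴ = P·diag(81, 16)·P⁻¹ = [[324, 16], [243, 16]] · [[1, −1], [−3, 4]] = [[276, −260], [195, −179]].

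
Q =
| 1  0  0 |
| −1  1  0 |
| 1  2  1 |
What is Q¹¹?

[[1, 0, 0], [−11, 1, 0], [−99, 22, 1]]

Q = I + N where N = [[0, 0, 0], [−1, 0, 0], [1, 2, 0]] is strictly lower-triangular, so N³ = 0.
(I + N)¹¹ = I + 11·N + 55·N² = [[1, 0, 0], [−11, 1, 0], [−99, 22, 1]].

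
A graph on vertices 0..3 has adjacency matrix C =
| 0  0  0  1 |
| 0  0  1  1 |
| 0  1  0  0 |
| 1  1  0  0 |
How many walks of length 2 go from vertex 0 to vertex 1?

The number of length-2 walks from vertex 0 to vertex 1 is entry (0,1) of C^2, where C is the adjacency matrix.
C^2 = [[1, 1, 0, 0], [1, 2, 0, 0], [0, 0, 1, 1], [0, 0, 1, 2]]

1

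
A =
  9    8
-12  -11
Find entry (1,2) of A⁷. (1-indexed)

4376

tr A = -2 and det A = -3, so the characteristic polynomial is λ² − (-2)λ + (-3) with roots 1 and -3.
Eigenvectors give P = [[-1, 2], [1, -3]] with P⁻¹ = [[-3, -2], [-1, -1]], and A = P·diag(1, -3)·P⁻¹.
Then A⁷ = P·diag(1, -2187)·P⁻¹ = [[-1, -4374], [1, 6561]] · [[-3, -2], [-1, -1]] = [[4377, 4376], [-6564, -6563]].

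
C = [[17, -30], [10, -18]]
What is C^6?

tr C = -1 and det C = -6, so the characteristic polynomial is λ² − (-1)λ + (-6) with roots -3 and 2.
Eigenvectors give P = [[-3, 2], [-2, 1]] with P⁻¹ = [[1, -2], [2, -3]], and C = P·diag(-3, 2)·P⁻¹.
Then C^6 = P·diag(729, 64)·P⁻¹ = [[-2187, 128], [-1458, 64]] · [[1, -2], [2, -3]] = [[-1931, 3990], [-1330, 2724]].

[[-1931, 3990], [-1330, 2724]]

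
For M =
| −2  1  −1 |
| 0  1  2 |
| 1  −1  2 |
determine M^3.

M^2 = [[3, 0, 2], [2, −1, 6], [0, −2, 1]]
M^3 = [[−4, 1, 1], [2, −5, 8], [1, −3, −2]]

[[−4, 1, 1], [2, −5, 8], [1, −3, −2]]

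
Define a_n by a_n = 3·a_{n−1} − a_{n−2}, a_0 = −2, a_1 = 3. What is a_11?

With companion matrix B = [[3, −1], [1, 0]], [a_n, a_{n−1}]ᵀ = B·[a_{n−1}, a_{n−2}]ᵀ, so [a_11, a_10]ᵀ = B¹⁰·[a_1, a_0]ᵀ.
B¹⁰ = [[17711, −6765], [6765, −2584]], giving [a_11, a_10]ᵀ = [[66663], [25463]].

66663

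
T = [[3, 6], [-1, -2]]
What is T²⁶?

[[3, 6], [-1, -2]]

T² = T (a projection; rank 1, trace 1), so T²⁶ = T.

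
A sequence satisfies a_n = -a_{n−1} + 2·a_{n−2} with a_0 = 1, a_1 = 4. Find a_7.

With companion matrix M = [[-1, 2], [1, 0]], [a_n, a_{n−1}]ᵀ = M·[a_{n−1}, a_{n−2}]ᵀ, so [a_7, a_6]ᵀ = M^6·[a_1, a_0]ᵀ.
M^6 = [[43, -42], [-21, 22]], giving [a_7, a_6]ᵀ = [[130], [-62]].

130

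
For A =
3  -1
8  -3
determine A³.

[[3, -1], [8, -3]]

A² = I (check: tr A = 0 and det A = -1), so A³ = A since 3 is odd.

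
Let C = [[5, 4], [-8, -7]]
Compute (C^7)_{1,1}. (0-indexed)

-4375

tr C = -2 and det C = -3, so the characteristic polynomial is λ² − (-2)λ + (-3) with roots 1 and -3.
Eigenvectors give P = [[-1, -1], [1, 2]] with P⁻¹ = [[-2, -1], [1, 1]], and C = P·diag(1, -3)·P⁻¹.
Then C^7 = P·diag(1, -2187)·P⁻¹ = [[-1, 2187], [1, -4374]] · [[-2, -1], [1, 1]] = [[2189, 2188], [-4376, -4375]].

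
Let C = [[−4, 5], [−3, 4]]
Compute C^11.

C² = I (check: tr C = 0 and det C = −1), so C^11 = C since 11 is odd.

[[−4, 5], [−3, 4]]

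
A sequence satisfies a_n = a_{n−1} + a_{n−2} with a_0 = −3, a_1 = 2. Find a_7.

With companion matrix T = [[1, 1], [1, 0]], [a_n, a_{n−1}]ᵀ = T·[a_{n−1}, a_{n−2}]ᵀ, so [a_7, a_6]ᵀ = T^6·[a_1, a_0]ᵀ.
T^6 = [[13, 8], [8, 5]], giving [a_7, a_6]ᵀ = [[2], [1]].

2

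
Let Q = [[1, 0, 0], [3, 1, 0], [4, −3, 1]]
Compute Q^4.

Q = I + N where N = [[0, 0, 0], [3, 0, 0], [4, −3, 0]] is strictly lower-triangular, so N^3 = 0.
(I + N)^4 = I + 4·N + 6·N^2 = [[1, 0, 0], [12, 1, 0], [−38, −12, 1]].

[[1, 0, 0], [12, 1, 0], [−38, −12, 1]]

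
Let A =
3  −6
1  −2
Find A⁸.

A² = A (a projection; rank 1, trace 1), so A⁸ = A.

[[3, −6], [1, −2]]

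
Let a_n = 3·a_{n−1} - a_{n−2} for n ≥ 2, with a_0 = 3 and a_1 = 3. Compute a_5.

With companion matrix B = [[3, -1], [1, 0]], [a_n, a_{n−1}]ᵀ = B·[a_{n−1}, a_{n−2}]ᵀ, so [a_5, a_4]ᵀ = B^4·[a_1, a_0]ᵀ.
B^4 = [[55, -21], [21, -8]], giving [a_5, a_4]ᵀ = [[102], [39]].

102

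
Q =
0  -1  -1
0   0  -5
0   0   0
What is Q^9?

[[0, 0, 0], [0, 0, 0], [0, 0, 0]]

Q is strictly triangular, hence nilpotent: Q^3 = 0, so Q^9 = 0.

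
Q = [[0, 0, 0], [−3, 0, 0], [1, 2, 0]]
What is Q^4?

Q is strictly triangular, hence nilpotent: Q^3 = 0, so Q^4 = 0.

[[0, 0, 0], [0, 0, 0], [0, 0, 0]]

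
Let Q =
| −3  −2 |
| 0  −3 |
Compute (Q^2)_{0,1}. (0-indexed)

12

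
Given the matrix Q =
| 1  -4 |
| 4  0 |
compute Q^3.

[[-31, 60], [-60, -16]]

Q^2 = [[-15, -4], [4, -16]]
Q^3 = [[-31, 60], [-60, -16]]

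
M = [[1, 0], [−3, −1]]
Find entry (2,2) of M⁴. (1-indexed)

M² = [[1, 0], [0, 1]]
M³ = [[1, 0], [−3, −1]]
M⁴ = [[1, 0], [0, 1]]

1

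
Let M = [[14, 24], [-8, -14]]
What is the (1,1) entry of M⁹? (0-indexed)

-3584

tr M = 0 and det M = -4, so the characteristic polynomial is λ² − (0)λ + (-4) with roots 2 and -2.
Eigenvectors give P = [[-2, -3], [1, 2]] with P⁻¹ = [[-2, -3], [1, 2]], and M = P·diag(2, -2)·P⁻¹.
Then M⁹ = P·diag(512, -512)·P⁻¹ = [[-1024, 1536], [512, -1024]] · [[-2, -3], [1, 2]] = [[3584, 6144], [-2048, -3584]].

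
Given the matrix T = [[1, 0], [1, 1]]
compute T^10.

[[1, 0], [10, 1]]

T = I + N where N = [[0, 0], [1, 0]] is strictly lower-triangular, so N^2 = 0.
(I + N)^10 = I + 10·N = [[1, 0], [10, 1]].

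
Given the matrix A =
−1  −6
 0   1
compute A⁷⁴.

[[1, 0], [0, 1]]

A² = I (check: tr A = 0 and det A = −1), so A⁷⁴ = I since 74 is even.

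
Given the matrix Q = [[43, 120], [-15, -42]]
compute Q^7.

[[20707, 55560], [-6945, -18648]]

tr Q = 1 and det Q = -6, so the characteristic polynomial is λ² − (1)λ + (-6) with roots 3 and -2.
Eigenvectors give P = [[-3, -8], [1, 3]] with P⁻¹ = [[-3, -8], [1, 3]], and Q = P·diag(3, -2)·P⁻¹.
Then Q^7 = P·diag(2187, -128)·P⁻¹ = [[-6561, 1024], [2187, -384]] · [[-3, -8], [1, 3]] = [[20707, 55560], [-6945, -18648]].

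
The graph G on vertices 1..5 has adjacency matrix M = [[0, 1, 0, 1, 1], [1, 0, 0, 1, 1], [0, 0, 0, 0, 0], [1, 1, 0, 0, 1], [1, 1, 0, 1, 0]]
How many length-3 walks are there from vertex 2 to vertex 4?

7

The number of length-3 walks from vertex 2 to vertex 4 is entry (2,4) of M³, where M is the adjacency matrix.
M² = [[3, 2, 0, 2, 2], [2, 3, 0, 2, 2], [0, 0, 0, 0, 0], [2, 2, 0, 3, 2], [2, 2, 0, 2, 3]]
M³ = [[6, 7, 0, 7, 7], [7, 6, 0, 7, 7], [0, 0, 0, 0, 0], [7, 7, 0, 6, 7], [7, 7, 0, 7, 6]]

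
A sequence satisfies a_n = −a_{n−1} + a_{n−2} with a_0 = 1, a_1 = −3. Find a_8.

76

With companion matrix M = [[−1, 1], [1, 0]], [a_n, a_{n−1}]ᵀ = M·[a_{n−1}, a_{n−2}]ᵀ, so [a_8, a_7]ᵀ = M^7·[a_1, a_0]ᵀ.
M^7 = [[−21, 13], [13, −8]], giving [a_8, a_7]ᵀ = [[76], [−47]].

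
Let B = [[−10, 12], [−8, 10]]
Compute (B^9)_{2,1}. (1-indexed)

tr B = 0 and det B = −4, so the characteristic polynomial is λ² − (0)λ + (−4) with roots −2 and 2.
Eigenvectors give P = [[−3, −1], [−2, −1]] with P⁻¹ = [[−1, 1], [2, −3]], and B = P·diag(−2, 2)·P⁻¹.
Then B^9 = P·diag(−512, 512)·P⁻¹ = [[1536, −512], [1024, −512]] · [[−1, 1], [2, −3]] = [[−2560, 3072], [−2048, 2560]].

−2048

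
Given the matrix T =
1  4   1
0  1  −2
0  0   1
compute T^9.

[[1, 36, −279], [0, 1, −18], [0, 0, 1]]

T = I + N where N = [[0, 4, 1], [0, 0, −2], [0, 0, 0]] is strictly upper-triangular, so N^3 = 0.
(I + N)^9 = I + 9·N + 36·N^2 = [[1, 36, −279], [0, 1, −18], [0, 0, 1]].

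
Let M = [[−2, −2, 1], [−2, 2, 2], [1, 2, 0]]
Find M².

[[9, 2, −6], [2, 12, 2], [−6, 2, 5]]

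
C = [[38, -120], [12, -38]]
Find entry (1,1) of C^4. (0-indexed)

tr C = 0 and det C = -4, so the characteristic polynomial is λ² − (0)λ + (-4) with roots -2 and 2.
Eigenvectors give P = [[3, 10], [1, 3]] with P⁻¹ = [[-3, 10], [1, -3]], and C = P·diag(-2, 2)·P⁻¹.
Then C^4 = P·diag(16, 16)·P⁻¹ = [[48, 160], [16, 48]] · [[-3, 10], [1, -3]] = [[16, 0], [0, 16]].

16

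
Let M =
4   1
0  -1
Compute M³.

M² = [[16, 3], [0, 1]]
M³ = [[64, 13], [0, -1]]

[[64, 13], [0, -1]]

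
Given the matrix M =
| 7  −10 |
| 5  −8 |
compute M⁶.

[[−601, 1330], [−665, 1394]]

tr M = −1 and det M = −6, so the characteristic polynomial is λ² − (−1)λ + (−6) with roots −3 and 2.
Eigenvectors give P = [[−1, 2], [−1, 1]] with P⁻¹ = [[1, −2], [1, −1]], and M = P·diag(−3, 2)·P⁻¹.
Then M⁶ = P·diag(729, 64)·P⁻¹ = [[−729, 128], [−729, 64]] · [[1, −2], [1, −1]] = [[−601, 1330], [−665, 1394]].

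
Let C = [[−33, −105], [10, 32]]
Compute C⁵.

[[−1893, −5775], [550, 1682]]

tr C = −1 and det C = −6, so the characteristic polynomial is λ² − (−1)λ + (−6) with roots −3 and 2.
Eigenvectors give P = [[7, −3], [−2, 1]] with P⁻¹ = [[1, 3], [2, 7]], and C = P·diag(−3, 2)·P⁻¹.
Then C⁵ = P·diag(−243, 32)·P⁻¹ = [[−1701, −96], [486, 32]] · [[1, 3], [2, 7]] = [[−1893, −5775], [550, 1682]].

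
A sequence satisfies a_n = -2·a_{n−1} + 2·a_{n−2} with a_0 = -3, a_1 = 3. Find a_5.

With companion matrix T = [[-2, 2], [1, 0]], [a_n, a_{n−1}]ᵀ = T·[a_{n−1}, a_{n−2}]ᵀ, so [a_5, a_4]ᵀ = T^4·[a_1, a_0]ᵀ.
T^4 = [[44, -32], [-16, 12]], giving [a_5, a_4]ᵀ = [[228], [-84]].

228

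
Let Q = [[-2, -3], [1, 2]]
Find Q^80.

Q² = I (check: tr Q = 0 and det Q = -1), so Q^80 = I since 80 is even.

[[1, 0], [0, 1]]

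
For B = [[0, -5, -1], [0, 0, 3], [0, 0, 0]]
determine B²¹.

[[0, 0, 0], [0, 0, 0], [0, 0, 0]]

B is strictly triangular, hence nilpotent: B³ = 0, so B²¹ = 0.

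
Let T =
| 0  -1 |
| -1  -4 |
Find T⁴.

T² = [[1, 4], [4, 17]]
T³ = [[-4, -17], [-17, -72]]
T⁴ = [[17, 72], [72, 305]]

[[17, 72], [72, 305]]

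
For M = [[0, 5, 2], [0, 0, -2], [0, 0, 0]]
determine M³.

[[0, 0, 0], [0, 0, 0], [0, 0, 0]]

M is strictly triangular, hence nilpotent: M³ = 0, so M³ = 0.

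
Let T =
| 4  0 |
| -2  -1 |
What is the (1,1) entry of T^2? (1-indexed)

16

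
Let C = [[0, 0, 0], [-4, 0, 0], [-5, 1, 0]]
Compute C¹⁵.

C is strictly triangular, hence nilpotent: C³ = 0, so C¹⁵ = 0.

[[0, 0, 0], [0, 0, 0], [0, 0, 0]]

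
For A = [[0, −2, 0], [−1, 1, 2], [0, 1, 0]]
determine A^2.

[[2, −2, −4], [−1, 5, 2], [−1, 1, 2]]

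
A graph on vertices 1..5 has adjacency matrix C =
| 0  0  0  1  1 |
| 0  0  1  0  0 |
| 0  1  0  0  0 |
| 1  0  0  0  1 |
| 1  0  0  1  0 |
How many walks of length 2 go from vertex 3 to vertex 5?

0

The number of length-2 walks from vertex 3 to vertex 5 is entry (3,5) of C², where C is the adjacency matrix.
C² = [[2, 0, 0, 1, 1], [0, 1, 0, 0, 0], [0, 0, 1, 0, 0], [1, 0, 0, 2, 1], [1, 0, 0, 1, 2]]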